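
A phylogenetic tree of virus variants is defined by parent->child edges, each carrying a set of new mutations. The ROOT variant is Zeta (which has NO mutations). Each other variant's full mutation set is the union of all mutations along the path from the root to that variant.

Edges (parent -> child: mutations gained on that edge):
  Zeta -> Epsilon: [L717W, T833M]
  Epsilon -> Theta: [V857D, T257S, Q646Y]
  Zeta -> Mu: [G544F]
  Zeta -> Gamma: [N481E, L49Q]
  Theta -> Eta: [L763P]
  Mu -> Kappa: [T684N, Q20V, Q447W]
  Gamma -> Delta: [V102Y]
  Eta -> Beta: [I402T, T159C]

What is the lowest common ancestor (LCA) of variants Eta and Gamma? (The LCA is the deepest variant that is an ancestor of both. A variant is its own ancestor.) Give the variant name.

Path from root to Eta: Zeta -> Epsilon -> Theta -> Eta
  ancestors of Eta: {Zeta, Epsilon, Theta, Eta}
Path from root to Gamma: Zeta -> Gamma
  ancestors of Gamma: {Zeta, Gamma}
Common ancestors: {Zeta}
Walk up from Gamma: Gamma (not in ancestors of Eta), Zeta (in ancestors of Eta)
Deepest common ancestor (LCA) = Zeta

Answer: Zeta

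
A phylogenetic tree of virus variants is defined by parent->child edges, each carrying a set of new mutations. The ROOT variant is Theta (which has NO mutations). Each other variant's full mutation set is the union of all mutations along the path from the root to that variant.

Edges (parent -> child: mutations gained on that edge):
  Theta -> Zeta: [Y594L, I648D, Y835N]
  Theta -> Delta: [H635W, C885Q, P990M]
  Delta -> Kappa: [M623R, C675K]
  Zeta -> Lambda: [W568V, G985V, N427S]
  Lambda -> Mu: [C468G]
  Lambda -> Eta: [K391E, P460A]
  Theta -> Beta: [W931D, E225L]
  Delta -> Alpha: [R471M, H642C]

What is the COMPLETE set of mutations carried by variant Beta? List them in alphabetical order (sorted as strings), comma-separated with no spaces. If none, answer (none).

At Theta: gained [] -> total []
At Beta: gained ['W931D', 'E225L'] -> total ['E225L', 'W931D']

Answer: E225L,W931D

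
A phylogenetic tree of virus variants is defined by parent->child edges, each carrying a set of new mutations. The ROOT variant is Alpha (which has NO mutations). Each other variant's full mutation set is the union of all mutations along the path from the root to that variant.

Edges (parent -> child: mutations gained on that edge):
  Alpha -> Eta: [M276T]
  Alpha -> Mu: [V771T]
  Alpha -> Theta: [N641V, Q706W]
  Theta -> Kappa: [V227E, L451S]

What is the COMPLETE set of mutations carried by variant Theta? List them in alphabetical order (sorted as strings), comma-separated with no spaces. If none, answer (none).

Answer: N641V,Q706W

Derivation:
At Alpha: gained [] -> total []
At Theta: gained ['N641V', 'Q706W'] -> total ['N641V', 'Q706W']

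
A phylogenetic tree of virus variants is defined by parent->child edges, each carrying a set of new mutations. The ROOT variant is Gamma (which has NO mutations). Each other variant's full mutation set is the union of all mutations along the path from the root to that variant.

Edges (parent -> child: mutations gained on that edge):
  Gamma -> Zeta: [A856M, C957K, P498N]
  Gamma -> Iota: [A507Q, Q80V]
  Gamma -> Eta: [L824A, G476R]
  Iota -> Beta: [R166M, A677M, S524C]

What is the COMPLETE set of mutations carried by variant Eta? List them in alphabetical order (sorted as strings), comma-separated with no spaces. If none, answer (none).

At Gamma: gained [] -> total []
At Eta: gained ['L824A', 'G476R'] -> total ['G476R', 'L824A']

Answer: G476R,L824A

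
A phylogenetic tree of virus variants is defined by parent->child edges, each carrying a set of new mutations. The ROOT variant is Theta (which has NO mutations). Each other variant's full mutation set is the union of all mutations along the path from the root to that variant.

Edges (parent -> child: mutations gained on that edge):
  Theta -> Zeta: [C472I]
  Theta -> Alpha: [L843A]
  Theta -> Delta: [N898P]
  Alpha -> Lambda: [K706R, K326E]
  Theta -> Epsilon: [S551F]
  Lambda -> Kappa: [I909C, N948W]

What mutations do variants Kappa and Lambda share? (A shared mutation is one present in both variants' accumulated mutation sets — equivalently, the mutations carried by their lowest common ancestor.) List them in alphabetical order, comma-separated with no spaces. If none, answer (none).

Accumulating mutations along path to Kappa:
  At Theta: gained [] -> total []
  At Alpha: gained ['L843A'] -> total ['L843A']
  At Lambda: gained ['K706R', 'K326E'] -> total ['K326E', 'K706R', 'L843A']
  At Kappa: gained ['I909C', 'N948W'] -> total ['I909C', 'K326E', 'K706R', 'L843A', 'N948W']
Mutations(Kappa) = ['I909C', 'K326E', 'K706R', 'L843A', 'N948W']
Accumulating mutations along path to Lambda:
  At Theta: gained [] -> total []
  At Alpha: gained ['L843A'] -> total ['L843A']
  At Lambda: gained ['K706R', 'K326E'] -> total ['K326E', 'K706R', 'L843A']
Mutations(Lambda) = ['K326E', 'K706R', 'L843A']
Intersection: ['I909C', 'K326E', 'K706R', 'L843A', 'N948W'] ∩ ['K326E', 'K706R', 'L843A'] = ['K326E', 'K706R', 'L843A']

Answer: K326E,K706R,L843A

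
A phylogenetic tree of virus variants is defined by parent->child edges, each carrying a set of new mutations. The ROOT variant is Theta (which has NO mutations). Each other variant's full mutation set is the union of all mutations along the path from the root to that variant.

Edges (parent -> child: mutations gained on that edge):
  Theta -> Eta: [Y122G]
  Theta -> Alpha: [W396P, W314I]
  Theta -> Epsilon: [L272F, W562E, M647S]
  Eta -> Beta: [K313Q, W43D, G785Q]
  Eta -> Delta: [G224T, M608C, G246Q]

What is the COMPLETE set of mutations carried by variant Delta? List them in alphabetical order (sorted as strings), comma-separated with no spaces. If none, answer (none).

Answer: G224T,G246Q,M608C,Y122G

Derivation:
At Theta: gained [] -> total []
At Eta: gained ['Y122G'] -> total ['Y122G']
At Delta: gained ['G224T', 'M608C', 'G246Q'] -> total ['G224T', 'G246Q', 'M608C', 'Y122G']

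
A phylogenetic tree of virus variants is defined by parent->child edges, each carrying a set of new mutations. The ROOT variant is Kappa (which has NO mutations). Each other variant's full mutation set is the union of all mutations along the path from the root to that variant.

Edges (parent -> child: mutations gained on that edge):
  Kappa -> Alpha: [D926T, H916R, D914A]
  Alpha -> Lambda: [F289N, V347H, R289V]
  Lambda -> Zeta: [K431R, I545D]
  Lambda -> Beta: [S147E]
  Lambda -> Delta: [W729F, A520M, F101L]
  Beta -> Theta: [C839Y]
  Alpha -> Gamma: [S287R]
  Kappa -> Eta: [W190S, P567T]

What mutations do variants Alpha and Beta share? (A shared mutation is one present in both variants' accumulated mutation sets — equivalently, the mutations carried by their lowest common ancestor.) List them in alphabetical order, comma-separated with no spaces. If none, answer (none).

Accumulating mutations along path to Alpha:
  At Kappa: gained [] -> total []
  At Alpha: gained ['D926T', 'H916R', 'D914A'] -> total ['D914A', 'D926T', 'H916R']
Mutations(Alpha) = ['D914A', 'D926T', 'H916R']
Accumulating mutations along path to Beta:
  At Kappa: gained [] -> total []
  At Alpha: gained ['D926T', 'H916R', 'D914A'] -> total ['D914A', 'D926T', 'H916R']
  At Lambda: gained ['F289N', 'V347H', 'R289V'] -> total ['D914A', 'D926T', 'F289N', 'H916R', 'R289V', 'V347H']
  At Beta: gained ['S147E'] -> total ['D914A', 'D926T', 'F289N', 'H916R', 'R289V', 'S147E', 'V347H']
Mutations(Beta) = ['D914A', 'D926T', 'F289N', 'H916R', 'R289V', 'S147E', 'V347H']
Intersection: ['D914A', 'D926T', 'H916R'] ∩ ['D914A', 'D926T', 'F289N', 'H916R', 'R289V', 'S147E', 'V347H'] = ['D914A', 'D926T', 'H916R']

Answer: D914A,D926T,H916R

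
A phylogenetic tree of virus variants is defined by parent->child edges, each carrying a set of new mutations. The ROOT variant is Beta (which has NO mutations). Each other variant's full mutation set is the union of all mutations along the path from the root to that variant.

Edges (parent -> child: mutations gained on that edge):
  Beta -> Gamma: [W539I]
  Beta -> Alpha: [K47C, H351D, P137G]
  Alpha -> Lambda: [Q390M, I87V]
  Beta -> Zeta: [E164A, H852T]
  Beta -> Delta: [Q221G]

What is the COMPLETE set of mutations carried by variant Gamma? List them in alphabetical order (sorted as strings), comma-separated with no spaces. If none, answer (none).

At Beta: gained [] -> total []
At Gamma: gained ['W539I'] -> total ['W539I']

Answer: W539I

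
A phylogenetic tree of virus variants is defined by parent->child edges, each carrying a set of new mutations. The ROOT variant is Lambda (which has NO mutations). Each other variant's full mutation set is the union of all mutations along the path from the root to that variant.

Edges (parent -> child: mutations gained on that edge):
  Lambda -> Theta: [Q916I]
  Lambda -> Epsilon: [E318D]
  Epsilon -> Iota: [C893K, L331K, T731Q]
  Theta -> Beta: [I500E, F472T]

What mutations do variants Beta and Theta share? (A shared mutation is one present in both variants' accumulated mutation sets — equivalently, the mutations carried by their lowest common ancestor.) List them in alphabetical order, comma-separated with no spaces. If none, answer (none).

Accumulating mutations along path to Beta:
  At Lambda: gained [] -> total []
  At Theta: gained ['Q916I'] -> total ['Q916I']
  At Beta: gained ['I500E', 'F472T'] -> total ['F472T', 'I500E', 'Q916I']
Mutations(Beta) = ['F472T', 'I500E', 'Q916I']
Accumulating mutations along path to Theta:
  At Lambda: gained [] -> total []
  At Theta: gained ['Q916I'] -> total ['Q916I']
Mutations(Theta) = ['Q916I']
Intersection: ['F472T', 'I500E', 'Q916I'] ∩ ['Q916I'] = ['Q916I']

Answer: Q916I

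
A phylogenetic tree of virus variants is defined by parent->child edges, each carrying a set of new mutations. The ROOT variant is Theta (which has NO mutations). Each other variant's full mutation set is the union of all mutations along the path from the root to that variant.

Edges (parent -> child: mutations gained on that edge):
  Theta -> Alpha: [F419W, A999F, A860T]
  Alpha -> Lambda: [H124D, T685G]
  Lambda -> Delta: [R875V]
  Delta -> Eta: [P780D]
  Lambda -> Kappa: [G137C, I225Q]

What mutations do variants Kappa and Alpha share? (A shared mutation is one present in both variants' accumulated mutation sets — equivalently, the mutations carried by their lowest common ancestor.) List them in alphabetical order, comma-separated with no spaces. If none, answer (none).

Answer: A860T,A999F,F419W

Derivation:
Accumulating mutations along path to Kappa:
  At Theta: gained [] -> total []
  At Alpha: gained ['F419W', 'A999F', 'A860T'] -> total ['A860T', 'A999F', 'F419W']
  At Lambda: gained ['H124D', 'T685G'] -> total ['A860T', 'A999F', 'F419W', 'H124D', 'T685G']
  At Kappa: gained ['G137C', 'I225Q'] -> total ['A860T', 'A999F', 'F419W', 'G137C', 'H124D', 'I225Q', 'T685G']
Mutations(Kappa) = ['A860T', 'A999F', 'F419W', 'G137C', 'H124D', 'I225Q', 'T685G']
Accumulating mutations along path to Alpha:
  At Theta: gained [] -> total []
  At Alpha: gained ['F419W', 'A999F', 'A860T'] -> total ['A860T', 'A999F', 'F419W']
Mutations(Alpha) = ['A860T', 'A999F', 'F419W']
Intersection: ['A860T', 'A999F', 'F419W', 'G137C', 'H124D', 'I225Q', 'T685G'] ∩ ['A860T', 'A999F', 'F419W'] = ['A860T', 'A999F', 'F419W']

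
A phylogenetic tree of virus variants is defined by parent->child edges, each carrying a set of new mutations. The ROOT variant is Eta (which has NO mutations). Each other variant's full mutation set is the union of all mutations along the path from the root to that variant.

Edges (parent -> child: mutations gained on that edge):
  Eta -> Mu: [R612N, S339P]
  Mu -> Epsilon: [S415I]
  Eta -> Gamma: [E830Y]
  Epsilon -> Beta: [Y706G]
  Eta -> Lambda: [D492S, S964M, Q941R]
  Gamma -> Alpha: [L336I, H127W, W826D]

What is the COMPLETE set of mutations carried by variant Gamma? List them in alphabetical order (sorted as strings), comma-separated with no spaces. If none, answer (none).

At Eta: gained [] -> total []
At Gamma: gained ['E830Y'] -> total ['E830Y']

Answer: E830Y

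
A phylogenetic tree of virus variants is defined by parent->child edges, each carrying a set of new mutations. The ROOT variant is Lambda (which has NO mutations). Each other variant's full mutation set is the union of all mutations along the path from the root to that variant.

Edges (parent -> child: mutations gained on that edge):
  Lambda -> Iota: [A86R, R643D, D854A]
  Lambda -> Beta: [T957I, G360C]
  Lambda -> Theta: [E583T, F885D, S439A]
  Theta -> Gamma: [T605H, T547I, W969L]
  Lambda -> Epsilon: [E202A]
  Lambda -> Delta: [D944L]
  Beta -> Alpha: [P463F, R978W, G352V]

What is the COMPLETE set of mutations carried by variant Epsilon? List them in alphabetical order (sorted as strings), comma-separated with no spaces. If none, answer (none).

Answer: E202A

Derivation:
At Lambda: gained [] -> total []
At Epsilon: gained ['E202A'] -> total ['E202A']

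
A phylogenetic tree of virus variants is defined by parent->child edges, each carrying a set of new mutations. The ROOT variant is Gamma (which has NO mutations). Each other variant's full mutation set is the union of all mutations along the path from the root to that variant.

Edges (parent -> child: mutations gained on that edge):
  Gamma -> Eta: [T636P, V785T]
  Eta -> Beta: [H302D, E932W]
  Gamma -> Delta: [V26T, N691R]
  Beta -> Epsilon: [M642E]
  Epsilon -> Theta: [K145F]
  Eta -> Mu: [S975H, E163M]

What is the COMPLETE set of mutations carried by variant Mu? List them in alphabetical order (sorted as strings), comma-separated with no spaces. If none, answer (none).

At Gamma: gained [] -> total []
At Eta: gained ['T636P', 'V785T'] -> total ['T636P', 'V785T']
At Mu: gained ['S975H', 'E163M'] -> total ['E163M', 'S975H', 'T636P', 'V785T']

Answer: E163M,S975H,T636P,V785T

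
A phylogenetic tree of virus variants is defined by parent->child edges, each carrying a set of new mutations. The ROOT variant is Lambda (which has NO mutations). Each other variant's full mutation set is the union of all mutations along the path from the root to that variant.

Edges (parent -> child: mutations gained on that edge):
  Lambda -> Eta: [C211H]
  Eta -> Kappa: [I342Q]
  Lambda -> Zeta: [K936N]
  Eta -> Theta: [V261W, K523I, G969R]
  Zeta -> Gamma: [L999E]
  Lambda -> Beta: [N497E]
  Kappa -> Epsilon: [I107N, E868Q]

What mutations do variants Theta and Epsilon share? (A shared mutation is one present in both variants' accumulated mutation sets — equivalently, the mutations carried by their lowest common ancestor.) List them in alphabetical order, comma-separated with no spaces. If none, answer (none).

Answer: C211H

Derivation:
Accumulating mutations along path to Theta:
  At Lambda: gained [] -> total []
  At Eta: gained ['C211H'] -> total ['C211H']
  At Theta: gained ['V261W', 'K523I', 'G969R'] -> total ['C211H', 'G969R', 'K523I', 'V261W']
Mutations(Theta) = ['C211H', 'G969R', 'K523I', 'V261W']
Accumulating mutations along path to Epsilon:
  At Lambda: gained [] -> total []
  At Eta: gained ['C211H'] -> total ['C211H']
  At Kappa: gained ['I342Q'] -> total ['C211H', 'I342Q']
  At Epsilon: gained ['I107N', 'E868Q'] -> total ['C211H', 'E868Q', 'I107N', 'I342Q']
Mutations(Epsilon) = ['C211H', 'E868Q', 'I107N', 'I342Q']
Intersection: ['C211H', 'G969R', 'K523I', 'V261W'] ∩ ['C211H', 'E868Q', 'I107N', 'I342Q'] = ['C211H']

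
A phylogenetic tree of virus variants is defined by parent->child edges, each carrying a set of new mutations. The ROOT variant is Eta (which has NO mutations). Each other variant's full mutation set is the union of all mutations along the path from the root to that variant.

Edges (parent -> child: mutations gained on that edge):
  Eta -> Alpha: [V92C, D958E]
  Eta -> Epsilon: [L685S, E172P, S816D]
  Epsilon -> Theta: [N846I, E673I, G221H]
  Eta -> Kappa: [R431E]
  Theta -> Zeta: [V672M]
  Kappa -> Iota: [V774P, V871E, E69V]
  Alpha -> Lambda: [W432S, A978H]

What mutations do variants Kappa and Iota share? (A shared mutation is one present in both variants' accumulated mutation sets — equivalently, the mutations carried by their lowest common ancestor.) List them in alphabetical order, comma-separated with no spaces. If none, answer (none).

Answer: R431E

Derivation:
Accumulating mutations along path to Kappa:
  At Eta: gained [] -> total []
  At Kappa: gained ['R431E'] -> total ['R431E']
Mutations(Kappa) = ['R431E']
Accumulating mutations along path to Iota:
  At Eta: gained [] -> total []
  At Kappa: gained ['R431E'] -> total ['R431E']
  At Iota: gained ['V774P', 'V871E', 'E69V'] -> total ['E69V', 'R431E', 'V774P', 'V871E']
Mutations(Iota) = ['E69V', 'R431E', 'V774P', 'V871E']
Intersection: ['R431E'] ∩ ['E69V', 'R431E', 'V774P', 'V871E'] = ['R431E']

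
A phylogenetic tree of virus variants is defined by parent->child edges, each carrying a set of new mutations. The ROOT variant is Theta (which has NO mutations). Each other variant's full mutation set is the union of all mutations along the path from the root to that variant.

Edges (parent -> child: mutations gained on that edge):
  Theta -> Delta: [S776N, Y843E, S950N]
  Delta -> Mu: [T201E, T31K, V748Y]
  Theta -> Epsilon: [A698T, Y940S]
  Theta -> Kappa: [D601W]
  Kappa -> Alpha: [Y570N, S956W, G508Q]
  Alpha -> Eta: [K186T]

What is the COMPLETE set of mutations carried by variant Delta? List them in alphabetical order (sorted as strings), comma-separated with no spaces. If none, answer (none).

Answer: S776N,S950N,Y843E

Derivation:
At Theta: gained [] -> total []
At Delta: gained ['S776N', 'Y843E', 'S950N'] -> total ['S776N', 'S950N', 'Y843E']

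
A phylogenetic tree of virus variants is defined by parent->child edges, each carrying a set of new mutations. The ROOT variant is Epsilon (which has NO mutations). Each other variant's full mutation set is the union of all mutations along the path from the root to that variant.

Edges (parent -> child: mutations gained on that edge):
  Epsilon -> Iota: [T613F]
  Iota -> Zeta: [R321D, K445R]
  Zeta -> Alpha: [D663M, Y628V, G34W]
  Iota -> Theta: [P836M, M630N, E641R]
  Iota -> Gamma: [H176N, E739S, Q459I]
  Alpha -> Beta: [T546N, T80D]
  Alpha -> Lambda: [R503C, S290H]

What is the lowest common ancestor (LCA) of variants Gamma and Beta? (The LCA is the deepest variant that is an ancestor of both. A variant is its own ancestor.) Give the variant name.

Path from root to Gamma: Epsilon -> Iota -> Gamma
  ancestors of Gamma: {Epsilon, Iota, Gamma}
Path from root to Beta: Epsilon -> Iota -> Zeta -> Alpha -> Beta
  ancestors of Beta: {Epsilon, Iota, Zeta, Alpha, Beta}
Common ancestors: {Epsilon, Iota}
Walk up from Beta: Beta (not in ancestors of Gamma), Alpha (not in ancestors of Gamma), Zeta (not in ancestors of Gamma), Iota (in ancestors of Gamma), Epsilon (in ancestors of Gamma)
Deepest common ancestor (LCA) = Iota

Answer: Iota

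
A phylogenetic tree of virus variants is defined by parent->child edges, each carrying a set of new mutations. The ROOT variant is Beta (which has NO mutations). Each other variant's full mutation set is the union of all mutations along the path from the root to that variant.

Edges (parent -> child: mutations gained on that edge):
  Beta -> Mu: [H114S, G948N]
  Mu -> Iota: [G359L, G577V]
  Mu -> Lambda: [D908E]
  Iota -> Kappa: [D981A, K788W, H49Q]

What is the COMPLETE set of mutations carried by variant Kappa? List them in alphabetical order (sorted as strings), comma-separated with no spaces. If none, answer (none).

At Beta: gained [] -> total []
At Mu: gained ['H114S', 'G948N'] -> total ['G948N', 'H114S']
At Iota: gained ['G359L', 'G577V'] -> total ['G359L', 'G577V', 'G948N', 'H114S']
At Kappa: gained ['D981A', 'K788W', 'H49Q'] -> total ['D981A', 'G359L', 'G577V', 'G948N', 'H114S', 'H49Q', 'K788W']

Answer: D981A,G359L,G577V,G948N,H114S,H49Q,K788W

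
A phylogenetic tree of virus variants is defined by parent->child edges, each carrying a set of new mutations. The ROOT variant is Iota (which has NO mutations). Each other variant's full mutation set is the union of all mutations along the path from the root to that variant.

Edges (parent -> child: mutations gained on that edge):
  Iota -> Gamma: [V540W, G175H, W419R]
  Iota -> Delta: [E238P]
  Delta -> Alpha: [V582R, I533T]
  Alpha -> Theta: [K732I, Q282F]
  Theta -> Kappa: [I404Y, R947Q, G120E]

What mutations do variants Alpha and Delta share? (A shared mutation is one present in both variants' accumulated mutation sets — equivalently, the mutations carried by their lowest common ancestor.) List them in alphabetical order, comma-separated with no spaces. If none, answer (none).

Accumulating mutations along path to Alpha:
  At Iota: gained [] -> total []
  At Delta: gained ['E238P'] -> total ['E238P']
  At Alpha: gained ['V582R', 'I533T'] -> total ['E238P', 'I533T', 'V582R']
Mutations(Alpha) = ['E238P', 'I533T', 'V582R']
Accumulating mutations along path to Delta:
  At Iota: gained [] -> total []
  At Delta: gained ['E238P'] -> total ['E238P']
Mutations(Delta) = ['E238P']
Intersection: ['E238P', 'I533T', 'V582R'] ∩ ['E238P'] = ['E238P']

Answer: E238P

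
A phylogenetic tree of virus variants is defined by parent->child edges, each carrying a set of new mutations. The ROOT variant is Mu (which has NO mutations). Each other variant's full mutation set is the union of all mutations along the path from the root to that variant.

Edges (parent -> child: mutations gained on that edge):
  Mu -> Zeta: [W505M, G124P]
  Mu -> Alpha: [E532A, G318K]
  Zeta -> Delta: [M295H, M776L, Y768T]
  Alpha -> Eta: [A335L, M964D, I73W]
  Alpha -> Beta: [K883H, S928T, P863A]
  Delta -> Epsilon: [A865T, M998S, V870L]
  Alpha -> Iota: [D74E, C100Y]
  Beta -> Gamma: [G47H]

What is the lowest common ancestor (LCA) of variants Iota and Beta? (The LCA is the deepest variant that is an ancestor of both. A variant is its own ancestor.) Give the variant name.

Path from root to Iota: Mu -> Alpha -> Iota
  ancestors of Iota: {Mu, Alpha, Iota}
Path from root to Beta: Mu -> Alpha -> Beta
  ancestors of Beta: {Mu, Alpha, Beta}
Common ancestors: {Mu, Alpha}
Walk up from Beta: Beta (not in ancestors of Iota), Alpha (in ancestors of Iota), Mu (in ancestors of Iota)
Deepest common ancestor (LCA) = Alpha

Answer: Alpha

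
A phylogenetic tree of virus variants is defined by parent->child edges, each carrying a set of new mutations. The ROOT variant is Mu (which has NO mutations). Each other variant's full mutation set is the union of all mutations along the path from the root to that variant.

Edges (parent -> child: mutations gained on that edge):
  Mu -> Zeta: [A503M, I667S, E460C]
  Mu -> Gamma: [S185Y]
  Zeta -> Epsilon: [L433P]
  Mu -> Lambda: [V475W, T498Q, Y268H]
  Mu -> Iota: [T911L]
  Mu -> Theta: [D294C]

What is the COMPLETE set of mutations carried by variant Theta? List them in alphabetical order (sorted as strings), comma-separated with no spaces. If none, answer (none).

Answer: D294C

Derivation:
At Mu: gained [] -> total []
At Theta: gained ['D294C'] -> total ['D294C']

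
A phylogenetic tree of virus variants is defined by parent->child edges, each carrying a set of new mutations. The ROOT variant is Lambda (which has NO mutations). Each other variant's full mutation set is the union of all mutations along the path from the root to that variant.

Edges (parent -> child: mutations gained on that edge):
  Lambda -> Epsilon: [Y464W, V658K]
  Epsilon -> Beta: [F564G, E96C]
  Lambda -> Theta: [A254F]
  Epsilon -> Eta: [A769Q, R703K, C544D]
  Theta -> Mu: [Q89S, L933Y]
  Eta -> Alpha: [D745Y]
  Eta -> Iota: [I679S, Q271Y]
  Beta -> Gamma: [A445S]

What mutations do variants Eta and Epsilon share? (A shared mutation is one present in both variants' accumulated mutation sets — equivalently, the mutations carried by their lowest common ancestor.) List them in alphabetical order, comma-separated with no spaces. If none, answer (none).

Answer: V658K,Y464W

Derivation:
Accumulating mutations along path to Eta:
  At Lambda: gained [] -> total []
  At Epsilon: gained ['Y464W', 'V658K'] -> total ['V658K', 'Y464W']
  At Eta: gained ['A769Q', 'R703K', 'C544D'] -> total ['A769Q', 'C544D', 'R703K', 'V658K', 'Y464W']
Mutations(Eta) = ['A769Q', 'C544D', 'R703K', 'V658K', 'Y464W']
Accumulating mutations along path to Epsilon:
  At Lambda: gained [] -> total []
  At Epsilon: gained ['Y464W', 'V658K'] -> total ['V658K', 'Y464W']
Mutations(Epsilon) = ['V658K', 'Y464W']
Intersection: ['A769Q', 'C544D', 'R703K', 'V658K', 'Y464W'] ∩ ['V658K', 'Y464W'] = ['V658K', 'Y464W']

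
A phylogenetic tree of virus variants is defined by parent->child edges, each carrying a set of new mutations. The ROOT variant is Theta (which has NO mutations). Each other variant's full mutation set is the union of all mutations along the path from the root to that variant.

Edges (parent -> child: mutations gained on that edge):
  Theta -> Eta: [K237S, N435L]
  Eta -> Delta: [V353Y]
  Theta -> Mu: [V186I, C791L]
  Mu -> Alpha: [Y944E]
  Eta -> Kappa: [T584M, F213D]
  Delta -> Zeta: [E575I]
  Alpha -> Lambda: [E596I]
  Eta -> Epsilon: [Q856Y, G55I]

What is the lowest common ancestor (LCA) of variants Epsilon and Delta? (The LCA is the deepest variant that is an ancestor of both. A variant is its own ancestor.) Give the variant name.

Path from root to Epsilon: Theta -> Eta -> Epsilon
  ancestors of Epsilon: {Theta, Eta, Epsilon}
Path from root to Delta: Theta -> Eta -> Delta
  ancestors of Delta: {Theta, Eta, Delta}
Common ancestors: {Theta, Eta}
Walk up from Delta: Delta (not in ancestors of Epsilon), Eta (in ancestors of Epsilon), Theta (in ancestors of Epsilon)
Deepest common ancestor (LCA) = Eta

Answer: Eta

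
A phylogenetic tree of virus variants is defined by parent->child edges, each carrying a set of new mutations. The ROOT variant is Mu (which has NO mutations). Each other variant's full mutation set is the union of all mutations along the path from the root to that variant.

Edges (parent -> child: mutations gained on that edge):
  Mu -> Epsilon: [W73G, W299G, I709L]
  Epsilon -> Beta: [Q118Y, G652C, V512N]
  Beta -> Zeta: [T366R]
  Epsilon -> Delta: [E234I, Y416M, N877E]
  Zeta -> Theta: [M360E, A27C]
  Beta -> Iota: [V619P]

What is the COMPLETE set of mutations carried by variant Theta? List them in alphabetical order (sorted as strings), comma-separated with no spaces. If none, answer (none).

Answer: A27C,G652C,I709L,M360E,Q118Y,T366R,V512N,W299G,W73G

Derivation:
At Mu: gained [] -> total []
At Epsilon: gained ['W73G', 'W299G', 'I709L'] -> total ['I709L', 'W299G', 'W73G']
At Beta: gained ['Q118Y', 'G652C', 'V512N'] -> total ['G652C', 'I709L', 'Q118Y', 'V512N', 'W299G', 'W73G']
At Zeta: gained ['T366R'] -> total ['G652C', 'I709L', 'Q118Y', 'T366R', 'V512N', 'W299G', 'W73G']
At Theta: gained ['M360E', 'A27C'] -> total ['A27C', 'G652C', 'I709L', 'M360E', 'Q118Y', 'T366R', 'V512N', 'W299G', 'W73G']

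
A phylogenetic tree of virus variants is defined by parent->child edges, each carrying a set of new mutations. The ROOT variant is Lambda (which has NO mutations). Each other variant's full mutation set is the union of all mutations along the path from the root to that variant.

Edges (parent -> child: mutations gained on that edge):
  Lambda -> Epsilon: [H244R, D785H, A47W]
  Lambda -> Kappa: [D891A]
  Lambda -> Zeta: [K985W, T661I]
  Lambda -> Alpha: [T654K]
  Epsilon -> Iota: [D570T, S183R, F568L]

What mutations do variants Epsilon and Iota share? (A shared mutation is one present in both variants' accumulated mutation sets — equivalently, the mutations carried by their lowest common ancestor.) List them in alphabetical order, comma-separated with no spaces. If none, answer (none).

Accumulating mutations along path to Epsilon:
  At Lambda: gained [] -> total []
  At Epsilon: gained ['H244R', 'D785H', 'A47W'] -> total ['A47W', 'D785H', 'H244R']
Mutations(Epsilon) = ['A47W', 'D785H', 'H244R']
Accumulating mutations along path to Iota:
  At Lambda: gained [] -> total []
  At Epsilon: gained ['H244R', 'D785H', 'A47W'] -> total ['A47W', 'D785H', 'H244R']
  At Iota: gained ['D570T', 'S183R', 'F568L'] -> total ['A47W', 'D570T', 'D785H', 'F568L', 'H244R', 'S183R']
Mutations(Iota) = ['A47W', 'D570T', 'D785H', 'F568L', 'H244R', 'S183R']
Intersection: ['A47W', 'D785H', 'H244R'] ∩ ['A47W', 'D570T', 'D785H', 'F568L', 'H244R', 'S183R'] = ['A47W', 'D785H', 'H244R']

Answer: A47W,D785H,H244R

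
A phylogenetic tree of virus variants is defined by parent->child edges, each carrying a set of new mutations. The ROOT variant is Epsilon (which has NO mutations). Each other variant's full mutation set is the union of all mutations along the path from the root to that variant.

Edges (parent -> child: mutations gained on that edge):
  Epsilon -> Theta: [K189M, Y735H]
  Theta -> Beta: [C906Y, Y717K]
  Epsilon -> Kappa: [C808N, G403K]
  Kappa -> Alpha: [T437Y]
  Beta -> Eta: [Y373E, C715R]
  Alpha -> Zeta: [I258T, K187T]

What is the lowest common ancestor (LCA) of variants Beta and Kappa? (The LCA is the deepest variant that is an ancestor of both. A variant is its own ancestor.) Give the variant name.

Answer: Epsilon

Derivation:
Path from root to Beta: Epsilon -> Theta -> Beta
  ancestors of Beta: {Epsilon, Theta, Beta}
Path from root to Kappa: Epsilon -> Kappa
  ancestors of Kappa: {Epsilon, Kappa}
Common ancestors: {Epsilon}
Walk up from Kappa: Kappa (not in ancestors of Beta), Epsilon (in ancestors of Beta)
Deepest common ancestor (LCA) = Epsilon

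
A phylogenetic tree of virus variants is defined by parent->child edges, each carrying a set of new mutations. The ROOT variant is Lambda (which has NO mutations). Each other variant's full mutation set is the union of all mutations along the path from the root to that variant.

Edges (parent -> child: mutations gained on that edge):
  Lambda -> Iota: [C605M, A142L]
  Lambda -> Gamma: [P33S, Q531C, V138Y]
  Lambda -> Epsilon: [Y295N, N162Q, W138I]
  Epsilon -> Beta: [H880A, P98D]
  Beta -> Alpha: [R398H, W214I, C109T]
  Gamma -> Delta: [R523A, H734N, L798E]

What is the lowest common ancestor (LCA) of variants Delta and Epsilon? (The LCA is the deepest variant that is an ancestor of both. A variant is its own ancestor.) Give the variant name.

Path from root to Delta: Lambda -> Gamma -> Delta
  ancestors of Delta: {Lambda, Gamma, Delta}
Path from root to Epsilon: Lambda -> Epsilon
  ancestors of Epsilon: {Lambda, Epsilon}
Common ancestors: {Lambda}
Walk up from Epsilon: Epsilon (not in ancestors of Delta), Lambda (in ancestors of Delta)
Deepest common ancestor (LCA) = Lambda

Answer: Lambda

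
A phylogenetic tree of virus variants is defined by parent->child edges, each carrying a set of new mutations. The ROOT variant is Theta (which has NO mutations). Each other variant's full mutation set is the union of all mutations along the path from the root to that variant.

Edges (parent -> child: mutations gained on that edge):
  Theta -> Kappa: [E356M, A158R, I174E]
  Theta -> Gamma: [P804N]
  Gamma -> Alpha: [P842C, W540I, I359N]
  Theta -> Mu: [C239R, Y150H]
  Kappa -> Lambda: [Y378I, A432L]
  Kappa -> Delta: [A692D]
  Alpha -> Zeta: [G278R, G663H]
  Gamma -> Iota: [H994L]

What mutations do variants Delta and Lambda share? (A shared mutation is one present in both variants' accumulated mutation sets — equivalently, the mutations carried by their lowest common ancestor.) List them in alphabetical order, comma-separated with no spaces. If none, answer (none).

Accumulating mutations along path to Delta:
  At Theta: gained [] -> total []
  At Kappa: gained ['E356M', 'A158R', 'I174E'] -> total ['A158R', 'E356M', 'I174E']
  At Delta: gained ['A692D'] -> total ['A158R', 'A692D', 'E356M', 'I174E']
Mutations(Delta) = ['A158R', 'A692D', 'E356M', 'I174E']
Accumulating mutations along path to Lambda:
  At Theta: gained [] -> total []
  At Kappa: gained ['E356M', 'A158R', 'I174E'] -> total ['A158R', 'E356M', 'I174E']
  At Lambda: gained ['Y378I', 'A432L'] -> total ['A158R', 'A432L', 'E356M', 'I174E', 'Y378I']
Mutations(Lambda) = ['A158R', 'A432L', 'E356M', 'I174E', 'Y378I']
Intersection: ['A158R', 'A692D', 'E356M', 'I174E'] ∩ ['A158R', 'A432L', 'E356M', 'I174E', 'Y378I'] = ['A158R', 'E356M', 'I174E']

Answer: A158R,E356M,I174E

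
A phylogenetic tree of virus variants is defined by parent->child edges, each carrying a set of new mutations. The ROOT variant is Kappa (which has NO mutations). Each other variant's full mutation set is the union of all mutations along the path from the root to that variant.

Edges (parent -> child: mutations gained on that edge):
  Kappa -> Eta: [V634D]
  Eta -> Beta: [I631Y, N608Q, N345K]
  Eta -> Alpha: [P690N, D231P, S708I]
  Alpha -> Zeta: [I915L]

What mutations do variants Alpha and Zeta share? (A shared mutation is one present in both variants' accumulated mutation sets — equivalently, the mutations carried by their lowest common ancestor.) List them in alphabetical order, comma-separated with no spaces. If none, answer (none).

Answer: D231P,P690N,S708I,V634D

Derivation:
Accumulating mutations along path to Alpha:
  At Kappa: gained [] -> total []
  At Eta: gained ['V634D'] -> total ['V634D']
  At Alpha: gained ['P690N', 'D231P', 'S708I'] -> total ['D231P', 'P690N', 'S708I', 'V634D']
Mutations(Alpha) = ['D231P', 'P690N', 'S708I', 'V634D']
Accumulating mutations along path to Zeta:
  At Kappa: gained [] -> total []
  At Eta: gained ['V634D'] -> total ['V634D']
  At Alpha: gained ['P690N', 'D231P', 'S708I'] -> total ['D231P', 'P690N', 'S708I', 'V634D']
  At Zeta: gained ['I915L'] -> total ['D231P', 'I915L', 'P690N', 'S708I', 'V634D']
Mutations(Zeta) = ['D231P', 'I915L', 'P690N', 'S708I', 'V634D']
Intersection: ['D231P', 'P690N', 'S708I', 'V634D'] ∩ ['D231P', 'I915L', 'P690N', 'S708I', 'V634D'] = ['D231P', 'P690N', 'S708I', 'V634D']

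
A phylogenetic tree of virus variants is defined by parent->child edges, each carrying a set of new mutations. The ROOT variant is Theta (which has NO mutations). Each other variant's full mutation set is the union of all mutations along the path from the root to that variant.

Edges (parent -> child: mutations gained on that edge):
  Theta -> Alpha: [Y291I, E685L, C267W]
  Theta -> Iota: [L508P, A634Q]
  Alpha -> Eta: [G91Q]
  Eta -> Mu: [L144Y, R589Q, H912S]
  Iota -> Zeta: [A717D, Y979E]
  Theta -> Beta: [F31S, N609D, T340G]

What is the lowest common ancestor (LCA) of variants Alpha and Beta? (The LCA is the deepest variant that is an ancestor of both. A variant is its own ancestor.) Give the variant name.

Path from root to Alpha: Theta -> Alpha
  ancestors of Alpha: {Theta, Alpha}
Path from root to Beta: Theta -> Beta
  ancestors of Beta: {Theta, Beta}
Common ancestors: {Theta}
Walk up from Beta: Beta (not in ancestors of Alpha), Theta (in ancestors of Alpha)
Deepest common ancestor (LCA) = Theta

Answer: Theta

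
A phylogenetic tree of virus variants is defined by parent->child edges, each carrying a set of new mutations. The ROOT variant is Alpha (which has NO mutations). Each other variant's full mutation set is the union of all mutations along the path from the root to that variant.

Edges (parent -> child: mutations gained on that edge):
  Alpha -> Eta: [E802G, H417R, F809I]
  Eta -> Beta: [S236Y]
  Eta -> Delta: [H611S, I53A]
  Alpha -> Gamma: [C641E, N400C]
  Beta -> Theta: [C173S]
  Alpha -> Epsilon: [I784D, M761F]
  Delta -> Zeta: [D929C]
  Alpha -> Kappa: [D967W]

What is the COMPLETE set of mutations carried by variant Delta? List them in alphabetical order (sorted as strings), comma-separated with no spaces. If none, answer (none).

At Alpha: gained [] -> total []
At Eta: gained ['E802G', 'H417R', 'F809I'] -> total ['E802G', 'F809I', 'H417R']
At Delta: gained ['H611S', 'I53A'] -> total ['E802G', 'F809I', 'H417R', 'H611S', 'I53A']

Answer: E802G,F809I,H417R,H611S,I53A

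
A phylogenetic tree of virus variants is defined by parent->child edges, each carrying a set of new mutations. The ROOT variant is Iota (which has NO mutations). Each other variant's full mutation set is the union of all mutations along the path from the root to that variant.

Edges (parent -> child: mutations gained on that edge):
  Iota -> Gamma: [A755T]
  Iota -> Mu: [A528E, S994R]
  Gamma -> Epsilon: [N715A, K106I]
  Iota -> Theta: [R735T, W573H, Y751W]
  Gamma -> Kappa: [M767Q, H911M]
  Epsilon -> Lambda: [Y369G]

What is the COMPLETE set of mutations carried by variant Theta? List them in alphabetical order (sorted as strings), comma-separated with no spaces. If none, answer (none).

Answer: R735T,W573H,Y751W

Derivation:
At Iota: gained [] -> total []
At Theta: gained ['R735T', 'W573H', 'Y751W'] -> total ['R735T', 'W573H', 'Y751W']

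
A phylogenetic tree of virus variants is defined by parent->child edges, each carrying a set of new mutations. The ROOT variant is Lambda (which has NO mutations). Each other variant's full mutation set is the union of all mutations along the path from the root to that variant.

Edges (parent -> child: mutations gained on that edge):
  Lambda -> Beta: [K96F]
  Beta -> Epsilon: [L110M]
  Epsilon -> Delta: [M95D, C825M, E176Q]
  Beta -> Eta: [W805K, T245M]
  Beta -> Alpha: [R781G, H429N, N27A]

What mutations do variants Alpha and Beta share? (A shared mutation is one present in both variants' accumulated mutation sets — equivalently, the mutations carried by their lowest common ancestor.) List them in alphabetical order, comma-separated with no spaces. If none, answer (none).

Accumulating mutations along path to Alpha:
  At Lambda: gained [] -> total []
  At Beta: gained ['K96F'] -> total ['K96F']
  At Alpha: gained ['R781G', 'H429N', 'N27A'] -> total ['H429N', 'K96F', 'N27A', 'R781G']
Mutations(Alpha) = ['H429N', 'K96F', 'N27A', 'R781G']
Accumulating mutations along path to Beta:
  At Lambda: gained [] -> total []
  At Beta: gained ['K96F'] -> total ['K96F']
Mutations(Beta) = ['K96F']
Intersection: ['H429N', 'K96F', 'N27A', 'R781G'] ∩ ['K96F'] = ['K96F']

Answer: K96F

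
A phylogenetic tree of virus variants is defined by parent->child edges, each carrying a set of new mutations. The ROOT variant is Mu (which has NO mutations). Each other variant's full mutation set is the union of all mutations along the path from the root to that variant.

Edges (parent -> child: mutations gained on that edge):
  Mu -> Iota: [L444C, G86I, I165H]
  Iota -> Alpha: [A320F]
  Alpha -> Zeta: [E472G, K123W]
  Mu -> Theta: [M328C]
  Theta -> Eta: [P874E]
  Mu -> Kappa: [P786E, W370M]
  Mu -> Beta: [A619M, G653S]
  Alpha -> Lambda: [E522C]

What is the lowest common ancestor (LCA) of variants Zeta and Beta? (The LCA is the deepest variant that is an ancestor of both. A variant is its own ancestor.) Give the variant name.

Answer: Mu

Derivation:
Path from root to Zeta: Mu -> Iota -> Alpha -> Zeta
  ancestors of Zeta: {Mu, Iota, Alpha, Zeta}
Path from root to Beta: Mu -> Beta
  ancestors of Beta: {Mu, Beta}
Common ancestors: {Mu}
Walk up from Beta: Beta (not in ancestors of Zeta), Mu (in ancestors of Zeta)
Deepest common ancestor (LCA) = Mu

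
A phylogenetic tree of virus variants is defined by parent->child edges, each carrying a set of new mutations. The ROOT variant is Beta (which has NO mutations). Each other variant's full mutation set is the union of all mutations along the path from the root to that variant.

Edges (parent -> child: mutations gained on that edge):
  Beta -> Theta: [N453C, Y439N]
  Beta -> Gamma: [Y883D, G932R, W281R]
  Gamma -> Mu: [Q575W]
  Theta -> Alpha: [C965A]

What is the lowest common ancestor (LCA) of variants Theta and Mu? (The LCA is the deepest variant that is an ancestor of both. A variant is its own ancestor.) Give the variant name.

Answer: Beta

Derivation:
Path from root to Theta: Beta -> Theta
  ancestors of Theta: {Beta, Theta}
Path from root to Mu: Beta -> Gamma -> Mu
  ancestors of Mu: {Beta, Gamma, Mu}
Common ancestors: {Beta}
Walk up from Mu: Mu (not in ancestors of Theta), Gamma (not in ancestors of Theta), Beta (in ancestors of Theta)
Deepest common ancestor (LCA) = Beta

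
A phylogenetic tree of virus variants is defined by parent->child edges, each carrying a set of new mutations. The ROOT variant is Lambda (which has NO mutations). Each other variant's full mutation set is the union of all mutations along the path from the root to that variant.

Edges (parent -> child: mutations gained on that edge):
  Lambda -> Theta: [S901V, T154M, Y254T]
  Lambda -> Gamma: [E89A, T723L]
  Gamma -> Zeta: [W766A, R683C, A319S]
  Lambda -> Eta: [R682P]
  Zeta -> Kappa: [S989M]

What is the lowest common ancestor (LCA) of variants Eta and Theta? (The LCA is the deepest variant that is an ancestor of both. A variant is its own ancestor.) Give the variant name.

Path from root to Eta: Lambda -> Eta
  ancestors of Eta: {Lambda, Eta}
Path from root to Theta: Lambda -> Theta
  ancestors of Theta: {Lambda, Theta}
Common ancestors: {Lambda}
Walk up from Theta: Theta (not in ancestors of Eta), Lambda (in ancestors of Eta)
Deepest common ancestor (LCA) = Lambda

Answer: Lambda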